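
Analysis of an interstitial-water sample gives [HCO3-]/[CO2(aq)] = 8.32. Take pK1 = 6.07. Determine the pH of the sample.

From K1 = [H⁺][HCO3-]/[CO2(aq)]:  pH = pK1 + log₁₀([HCO3-]/[CO2(aq)])
log₁₀(8.32) = +0.920
pH = 6.07 + (+0.920) = 6.99

pH = 6.99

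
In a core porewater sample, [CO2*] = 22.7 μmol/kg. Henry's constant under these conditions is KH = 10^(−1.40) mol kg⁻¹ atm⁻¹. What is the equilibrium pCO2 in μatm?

pCO2 = 570 μatm

KH = 10^(−1.40) = 3.981×10^-2 mol kg⁻¹ atm⁻¹
pCO2 = [CO2*]/KH = 22.7×10^-6 / 3.981×10^-2 = 5.70×10^-4 atm = 570 μatm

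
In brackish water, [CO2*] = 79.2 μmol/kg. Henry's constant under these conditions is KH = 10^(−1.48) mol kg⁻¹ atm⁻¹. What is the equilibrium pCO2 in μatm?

KH = 10^(−1.48) = 3.311×10^-2 mol kg⁻¹ atm⁻¹
pCO2 = [CO2*]/KH = 79.2×10^-6 / 3.311×10^-2 = 2.39×10^-3 atm = 2390 μatm

pCO2 = 2390 μatm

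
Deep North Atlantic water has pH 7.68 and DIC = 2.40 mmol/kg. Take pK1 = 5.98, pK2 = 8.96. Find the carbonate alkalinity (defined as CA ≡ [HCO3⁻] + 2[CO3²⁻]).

CA = [HCO3⁻] + 2[CO3²⁻] = (α₁ + 2α₂)·DIC
At pH 7.68: [H⁺]/K1 = 10^-1.70 = 0.019953, K2/[H⁺] = 10^-1.28 = 0.052481
α₁ = 1/(1 + 0.019953 + 0.052481) = 1/1.0724 = 0.9325; α₂ = α₁·K2/[H⁺] = 0.04894
α₁ + 2α₂ = 1.0303
CA = 1.0303 × 2.40 = 2.47 mmol/kg

CA = 2.47 mmol/kg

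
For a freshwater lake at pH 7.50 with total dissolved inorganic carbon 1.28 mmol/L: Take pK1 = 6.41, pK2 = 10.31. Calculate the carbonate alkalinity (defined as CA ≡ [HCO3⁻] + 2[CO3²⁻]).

CA = 1.19 mmol/L

CA = [HCO3⁻] + 2[CO3²⁻] = (α₁ + 2α₂)·DIC
At pH 7.50: [H⁺]/K1 = 10^-1.09 = 0.081283, K2/[H⁺] = 10^-2.81 = 0.0015488
α₁ = 1/(1 + 0.081283 + 0.0015488) = 1/1.0828 = 0.9235; α₂ = α₁·K2/[H⁺] = 0.001430
α₁ + 2α₂ = 0.9264
CA = 0.9264 × 1.28 = 1.19 mmol/L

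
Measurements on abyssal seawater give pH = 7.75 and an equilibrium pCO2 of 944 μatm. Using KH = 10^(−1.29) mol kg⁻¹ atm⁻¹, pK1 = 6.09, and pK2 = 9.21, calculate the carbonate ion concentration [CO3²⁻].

[CO3²⁻] = 0.0767 mmol/kg

[CO2*] = KH · pCO2 = 10^(−1.29) × 944×10^-6 = 4.841×10^-5 mol/kg
α₀ = 1/(1 + K1/[H⁺] + K1K2/[H⁺]²) = 1/(1 + 10^+1.66 + 10^+0.20) = 0.02071
DIC = [CO2*]/α₀ = 4.841×10^-5 / 0.02071 = 2.338 mmol/kg
[CO3²⁻] = α₂·DIC; α₂ = 0.03282, so [CO3²⁻] = 0.03282 × 2.338 = 0.0767 mmol/kg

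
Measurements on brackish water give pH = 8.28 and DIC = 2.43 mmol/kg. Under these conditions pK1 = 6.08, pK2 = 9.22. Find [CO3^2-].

[CO3²⁻] = 0.249 mmol/kg

α₂ = 1 / (1 + [H⁺]/K2 + [H⁺]²/(K1K2)) = 1 / (1 + 10^+0.94 + 10^-1.26)
   = 1 / (1 + 8.7096 + 0.054954) = 1/9.7646 = 0.1024
[CO3²⁻] = α₂ × DIC = 0.1024 × 2.43 = 0.249 mmol/kg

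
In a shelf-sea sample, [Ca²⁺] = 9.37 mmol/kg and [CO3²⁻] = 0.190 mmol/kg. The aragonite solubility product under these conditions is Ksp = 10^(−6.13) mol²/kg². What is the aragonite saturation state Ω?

Ksp = 10^(−6.13) = 7.413×10^-7
Ω = [Ca²⁺][CO3²⁻]/Ksp = (9.37×10^-3)(0.190×10^-3) / 7.413×10^-7 = 2.40

Ω = 2.40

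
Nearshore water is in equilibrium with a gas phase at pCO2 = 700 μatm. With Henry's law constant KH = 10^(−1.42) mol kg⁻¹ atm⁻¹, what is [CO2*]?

KH = 10^(−1.42) = 3.802×10^-2 mol kg⁻¹ atm⁻¹
[CO2*] = KH · pCO2 = 3.802×10^-2 × 700×10^-6 atm = 2.66×10^-5 mol/kg

[CO2*] = 26.6 μmol/kg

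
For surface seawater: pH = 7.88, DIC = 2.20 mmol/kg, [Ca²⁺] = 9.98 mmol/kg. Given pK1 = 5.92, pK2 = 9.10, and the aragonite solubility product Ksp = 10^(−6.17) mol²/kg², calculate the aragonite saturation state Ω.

α₂ = 1 / (1 + [H⁺]/K2 + [H⁺]²/(K1K2)) = 1 / (1 + 10^+1.22 + 10^-0.74)
   = 1 / (1 + 16.596 + 0.18197) = 1/17.778 = 0.05625
[CO3²⁻] = α₂ × DIC = 0.05625 × 2.20 = 0.1237 mmol/kg
Ksp = 10^(−6.17) = 6.761×10^-7
Ω = [Ca²⁺][CO3²⁻]/Ksp = (9.98×10^-3)(1.237×10^-4) / 6.761×10^-7 = 1.83

Ω = 1.83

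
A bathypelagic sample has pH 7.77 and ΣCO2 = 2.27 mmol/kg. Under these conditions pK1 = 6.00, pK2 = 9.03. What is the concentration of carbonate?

α₂ = 1 / (1 + [H⁺]/K2 + [H⁺]²/(K1K2)) = 1 / (1 + 10^+1.26 + 10^-0.51)
   = 1 / (1 + 18.197 + 0.30903) = 1/19.506 = 0.05127
[CO3²⁻] = α₂ × DIC = 0.05127 × 2.27 = 0.116 mmol/kg

[CO3²⁻] = 0.116 mmol/kg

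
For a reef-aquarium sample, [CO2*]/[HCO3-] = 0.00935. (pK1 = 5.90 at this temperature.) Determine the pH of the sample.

pH = 7.93

From K1 = [H⁺][HCO3-]/[CO2*]:  pH = pK1 − log₁₀([CO2*]/[HCO3-])
log₁₀(0.00935) = -2.029
pH = 5.90 − (-2.029) = 7.93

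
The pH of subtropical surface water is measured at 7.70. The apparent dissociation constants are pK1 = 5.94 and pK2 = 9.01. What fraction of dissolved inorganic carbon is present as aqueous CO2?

α₀ = 0.0163

α₀ = 1 / (1 + K1/[H⁺] + K1K2/[H⁺]²) = 1 / (1 + 10^+1.76 + 10^+0.45)
   = 1 / (1 + 57.544 + 2.8184) = 1/61.362 = 0.01630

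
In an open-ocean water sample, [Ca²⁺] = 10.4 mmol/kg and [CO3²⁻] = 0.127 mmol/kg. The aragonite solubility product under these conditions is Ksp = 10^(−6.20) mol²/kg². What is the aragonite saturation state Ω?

Ksp = 10^(−6.20) = 6.310×10^-7
Ω = [Ca²⁺][CO3²⁻]/Ksp = (10.4×10^-3)(0.127×10^-3) / 6.310×10^-7 = 2.09

Ω = 2.09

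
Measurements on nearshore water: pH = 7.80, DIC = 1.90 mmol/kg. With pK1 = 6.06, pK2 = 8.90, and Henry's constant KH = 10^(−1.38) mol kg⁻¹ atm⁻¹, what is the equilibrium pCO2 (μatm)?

pCO2 = 756 μatm

α₀ = 1 / (1 + K1/[H⁺] + K1K2/[H⁺]²) = 1 / (1 + 10^+1.74 + 10^+0.64)
   = 1 / (1 + 54.954 + 4.3652) = 1/60.319 = 0.01658
[CO2*] = α₀ × DIC = 0.01658 × 1.90 = 0.03150 mmol/kg
pCO2 = [CO2*]/KH = 3.150×10^-5 / 4.169×10^-2 = 756 μatm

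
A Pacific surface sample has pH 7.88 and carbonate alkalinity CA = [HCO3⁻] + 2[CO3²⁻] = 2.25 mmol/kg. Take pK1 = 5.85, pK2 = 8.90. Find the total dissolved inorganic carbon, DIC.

CA = [HCO3⁻] + 2[CO3²⁻] = (α₁ + 2α₂)·DIC
At pH 7.88: [H⁺]/K1 = 10^-2.03 = 0.0093325, K2/[H⁺] = 10^-1.02 = 0.095499
α₁ = 1/(1 + 0.0093325 + 0.095499) = 1/1.1048 = 0.9051; α₂ = α₁·K2/[H⁺] = 0.08644
α₁ + 2α₂ = 1.0780
DIC = CA / (α₁ + 2α₂) = 2.25 / 1.0780 = 2.09 mmol/kg

DIC = 2.09 mmol/kg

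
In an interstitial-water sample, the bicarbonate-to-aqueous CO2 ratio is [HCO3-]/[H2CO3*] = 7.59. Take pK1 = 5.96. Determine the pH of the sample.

From K1 = [H⁺][HCO3-]/[H2CO3*]:  pH = pK1 + log₁₀([HCO3-]/[H2CO3*])
log₁₀(7.59) = +0.880
pH = 5.96 + (+0.880) = 6.84

pH = 6.84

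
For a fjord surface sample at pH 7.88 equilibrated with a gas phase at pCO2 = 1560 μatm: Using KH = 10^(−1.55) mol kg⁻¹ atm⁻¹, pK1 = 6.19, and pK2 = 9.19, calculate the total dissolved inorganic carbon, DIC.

[CO2*] = KH · pCO2 = 10^(−1.55) × 1560×10^-6 = 4.397×10^-5 mol/kg
α₀ = 1/(1 + K1/[H⁺] + K1K2/[H⁺]²) = 1/(1 + 10^+1.69 + 10^+0.38) = 0.01909
DIC = [CO2*]/α₀ = 4.397×10^-5 / 0.01909 = 2.30 mmol/kg

DIC = 2.30 mmol/kg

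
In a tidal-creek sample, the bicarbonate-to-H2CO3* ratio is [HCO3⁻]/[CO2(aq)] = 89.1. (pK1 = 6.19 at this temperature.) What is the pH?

From K1 = [H⁺][HCO3⁻]/[CO2(aq)]:  pH = pK1 + log₁₀([HCO3⁻]/[CO2(aq)])
log₁₀(89.1) = +1.950
pH = 6.19 + (+1.950) = 8.14

pH = 8.14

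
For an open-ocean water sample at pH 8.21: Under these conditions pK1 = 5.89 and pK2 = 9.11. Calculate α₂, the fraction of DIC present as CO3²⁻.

α₂ = 1 / (1 + [H⁺]/K2 + [H⁺]²/(K1K2)) = 1 / (1 + 10^+0.90 + 10^-1.42)
   = 1 / (1 + 7.9433 + 0.038019) = 1/8.9813 = 0.1113

α₂ = 0.111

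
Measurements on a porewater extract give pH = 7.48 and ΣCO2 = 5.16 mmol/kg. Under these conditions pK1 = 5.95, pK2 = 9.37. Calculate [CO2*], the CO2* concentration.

[CO2*] = 0.146 mmol/kg

α₀ = 1 / (1 + K1/[H⁺] + K1K2/[H⁺]²) = 1 / (1 + 10^+1.53 + 10^-0.36)
   = 1 / (1 + 33.884 + 0.43652) = 1/35.321 = 0.02831
[CO2*] = α₀ × DIC = 0.02831 × 5.16 = 0.146 mmol/kg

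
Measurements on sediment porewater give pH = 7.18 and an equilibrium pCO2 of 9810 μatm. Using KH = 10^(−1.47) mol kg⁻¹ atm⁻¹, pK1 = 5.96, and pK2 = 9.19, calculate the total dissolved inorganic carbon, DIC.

DIC = 5.90 mmol/kg

[CO2*] = KH · pCO2 = 10^(−1.47) × 9810×10^-6 = 3.324×10^-4 mol/kg
α₀ = 1/(1 + K1/[H⁺] + K1K2/[H⁺]²) = 1/(1 + 10^+1.22 + 10^-0.79) = 0.05631
DIC = [CO2*]/α₀ = 3.324×10^-4 / 0.05631 = 5.90 mmol/kg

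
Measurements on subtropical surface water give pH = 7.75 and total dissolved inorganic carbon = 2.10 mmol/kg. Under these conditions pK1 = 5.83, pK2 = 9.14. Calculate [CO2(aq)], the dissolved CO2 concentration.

[CO2*] = 0.0240 mmol/kg

α₀ = 1 / (1 + K1/[H⁺] + K1K2/[H⁺]²) = 1 / (1 + 10^+1.92 + 10^+0.53)
   = 1 / (1 + 83.176 + 3.3884) = 1/87.565 = 0.01142
[CO2*] = α₀ × DIC = 0.01142 × 2.10 = 0.0240 mmol/kg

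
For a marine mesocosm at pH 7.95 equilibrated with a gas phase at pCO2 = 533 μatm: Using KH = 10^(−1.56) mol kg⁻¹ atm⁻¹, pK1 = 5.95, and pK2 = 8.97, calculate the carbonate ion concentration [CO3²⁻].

[CO2*] = KH · pCO2 = 10^(−1.56) × 533×10^-6 = 1.468×10^-5 mol/kg
α₀ = 1/(1 + K1/[H⁺] + K1K2/[H⁺]²) = 1/(1 + 10^+2.00 + 10^+0.98) = 0.009046
DIC = [CO2*]/α₀ = 1.468×10^-5 / 0.009046 = 1.623 mmol/kg
[CO3²⁻] = α₂·DIC; α₂ = 0.08639, so [CO3²⁻] = 0.08639 × 1.623 = 0.140 mmol/kg

[CO3²⁻] = 0.140 mmol/kg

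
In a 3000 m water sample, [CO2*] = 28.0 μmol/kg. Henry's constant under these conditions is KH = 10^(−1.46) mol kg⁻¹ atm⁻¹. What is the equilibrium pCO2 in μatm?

KH = 10^(−1.46) = 3.467×10^-2 mol kg⁻¹ atm⁻¹
pCO2 = [CO2*]/KH = 28.0×10^-6 / 3.467×10^-2 = 8.08×10^-4 atm = 808 μatm

pCO2 = 808 μatm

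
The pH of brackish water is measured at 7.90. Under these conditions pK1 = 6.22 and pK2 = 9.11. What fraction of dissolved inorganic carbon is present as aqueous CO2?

α₀ = 1 / (1 + K1/[H⁺] + K1K2/[H⁺]²) = 1 / (1 + 10^+1.68 + 10^+0.47)
   = 1 / (1 + 47.863 + 2.9512) = 1/51.814 = 0.01930

α₀ = 0.0193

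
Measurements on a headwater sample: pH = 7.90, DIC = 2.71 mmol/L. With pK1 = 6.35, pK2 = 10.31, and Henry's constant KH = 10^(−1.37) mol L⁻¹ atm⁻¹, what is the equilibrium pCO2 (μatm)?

pCO2 = 1730 μatm

α₀ = 1 / (1 + K1/[H⁺] + K1K2/[H⁺]²) = 1 / (1 + 10^+1.55 + 10^-0.86)
   = 1 / (1 + 35.481 + 0.13804) = 1/36.619 = 0.02731
[CO2*] = α₀ × DIC = 0.02731 × 2.71 = 0.07400 mmol/L
pCO2 = [CO2*]/KH = 7.400×10^-5 / 4.266×10^-2 = 1730 μatm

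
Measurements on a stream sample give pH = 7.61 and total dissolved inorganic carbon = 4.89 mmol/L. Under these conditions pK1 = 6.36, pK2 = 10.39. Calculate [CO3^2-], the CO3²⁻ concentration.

[CO3²⁻] = 7.67 μmol/L

α₂ = 1 / (1 + [H⁺]/K2 + [H⁺]²/(K1K2)) = 1 / (1 + 10^+2.78 + 10^+1.53)
   = 1 / (1 + 602.56 + 33.884) = 1/637.44 = 0.001569
[CO3²⁻] = α₂ × DIC = 0.001569 × 4.89 = 0.00767 mmol/L = 7.67 μmol/L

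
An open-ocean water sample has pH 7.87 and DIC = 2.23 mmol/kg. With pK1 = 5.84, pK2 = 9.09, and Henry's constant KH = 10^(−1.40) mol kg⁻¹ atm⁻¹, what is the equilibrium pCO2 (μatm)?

pCO2 = 489 μatm

α₀ = 1 / (1 + K1/[H⁺] + K1K2/[H⁺]²) = 1 / (1 + 10^+2.03 + 10^+0.81)
   = 1 / (1 + 107.15 + 6.4565) = 1/114.61 = 0.008725
[CO2*] = α₀ × DIC = 0.008725 × 2.23 = 0.01946 mmol/kg = 19.46 μmol/kg
pCO2 = [CO2*]/KH = 1.946×10^-5 / 3.981×10^-2 = 489 μatm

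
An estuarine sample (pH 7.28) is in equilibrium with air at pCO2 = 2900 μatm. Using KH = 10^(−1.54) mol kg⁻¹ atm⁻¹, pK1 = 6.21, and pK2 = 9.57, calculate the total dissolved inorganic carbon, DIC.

[CO2*] = KH · pCO2 = 10^(−1.54) × 2900×10^-6 = 8.364×10^-5 mol/kg
α₀ = 1/(1 + K1/[H⁺] + K1K2/[H⁺]²) = 1/(1 + 10^+1.07 + 10^-1.22) = 0.07807
DIC = [CO2*]/α₀ = 8.364×10^-5 / 0.07807 = 1.07 mmol/kg

DIC = 1.07 mmol/kg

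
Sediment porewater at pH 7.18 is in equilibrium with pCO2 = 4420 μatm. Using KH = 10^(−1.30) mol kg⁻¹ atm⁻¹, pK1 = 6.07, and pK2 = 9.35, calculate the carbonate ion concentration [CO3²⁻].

[CO2*] = KH · pCO2 = 10^(−1.30) × 4420×10^-6 = 2.215×10^-4 mol/kg
α₀ = 1/(1 + K1/[H⁺] + K1K2/[H⁺]²) = 1/(1 + 10^+1.11 + 10^-1.06) = 0.07158
DIC = [CO2*]/α₀ = 2.215×10^-4 / 0.07158 = 3.095 mmol/kg
[CO3²⁻] = α₂·DIC; α₂ = 0.006235, so [CO3²⁻] = 0.006235 × 3.095 = 0.0193 mmol/kg = 19.3 μmol/kg

[CO3²⁻] = 19.3 μmol/kg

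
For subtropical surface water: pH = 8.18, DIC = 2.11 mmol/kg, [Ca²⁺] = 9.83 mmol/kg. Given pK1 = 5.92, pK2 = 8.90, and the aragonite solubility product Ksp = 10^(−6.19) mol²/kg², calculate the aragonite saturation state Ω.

α₂ = 1 / (1 + [H⁺]/K2 + [H⁺]²/(K1K2)) = 1 / (1 + 10^+0.72 + 10^-1.54)
   = 1 / (1 + 5.2481 + 0.028840) = 1/6.2769 = 0.1593
[CO3²⁻] = α₂ × DIC = 0.1593 × 2.11 = 0.3362 mmol/kg
Ksp = 10^(−6.19) = 6.457×10^-7
Ω = [Ca²⁺][CO3²⁻]/Ksp = (9.83×10^-3)(3.362×10^-4) / 6.457×10^-7 = 5.12

Ω = 5.12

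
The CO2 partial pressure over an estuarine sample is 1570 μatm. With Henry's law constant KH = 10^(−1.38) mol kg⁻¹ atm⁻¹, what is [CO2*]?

KH = 10^(−1.38) = 4.169×10^-2 mol kg⁻¹ atm⁻¹
[CO2*] = KH · pCO2 = 4.169×10^-2 × 1570×10^-6 atm = 6.54×10^-5 mol/kg

[CO2*] = 65.4 μmol/kg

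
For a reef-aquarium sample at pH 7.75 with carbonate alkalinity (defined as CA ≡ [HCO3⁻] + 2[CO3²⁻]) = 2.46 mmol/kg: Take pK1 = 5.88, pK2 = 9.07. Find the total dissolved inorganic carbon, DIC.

DIC = 2.38 mmol/kg

CA = [HCO3⁻] + 2[CO3²⁻] = (α₁ + 2α₂)·DIC
At pH 7.75: [H⁺]/K1 = 10^-1.87 = 0.013490, K2/[H⁺] = 10^-1.32 = 0.047863
α₁ = 1/(1 + 0.013490 + 0.047863) = 1/1.0614 = 0.9422; α₂ = α₁·K2/[H⁺] = 0.04510
α₁ + 2α₂ = 1.0324
DIC = CA / (α₁ + 2α₂) = 2.46 / 1.0324 = 2.38 mmol/kg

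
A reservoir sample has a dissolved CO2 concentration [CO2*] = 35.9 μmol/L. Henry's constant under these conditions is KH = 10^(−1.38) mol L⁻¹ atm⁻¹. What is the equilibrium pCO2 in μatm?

KH = 10^(−1.38) = 4.169×10^-2 mol L⁻¹ atm⁻¹
pCO2 = [CO2*]/KH = 35.9×10^-6 / 4.169×10^-2 = 8.61×10^-4 atm = 861 μatm

pCO2 = 861 μatm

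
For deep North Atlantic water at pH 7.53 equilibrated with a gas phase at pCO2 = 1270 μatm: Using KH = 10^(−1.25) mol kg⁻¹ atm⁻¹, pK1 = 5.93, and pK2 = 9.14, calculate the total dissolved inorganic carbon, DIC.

DIC = 2.98 mmol/kg

[CO2*] = KH · pCO2 = 10^(−1.25) × 1270×10^-6 = 7.142×10^-5 mol/kg
α₀ = 1/(1 + K1/[H⁺] + K1K2/[H⁺]²) = 1/(1 + 10^+1.60 + 10^-0.01) = 0.02393
DIC = [CO2*]/α₀ = 7.142×10^-5 / 0.02393 = 2.98 mmol/kg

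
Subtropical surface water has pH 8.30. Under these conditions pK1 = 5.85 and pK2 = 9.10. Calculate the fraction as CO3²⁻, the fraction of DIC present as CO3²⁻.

α₂ = 0.136

α₂ = 1 / (1 + [H⁺]/K2 + [H⁺]²/(K1K2)) = 1 / (1 + 10^+0.80 + 10^-1.65)
   = 1 / (1 + 6.3096 + 0.022387) = 1/7.3320 = 0.1364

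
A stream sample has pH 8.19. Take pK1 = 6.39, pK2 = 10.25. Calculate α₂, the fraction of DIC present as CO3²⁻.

α₂ = 0.00850

α₂ = 1 / (1 + [H⁺]/K2 + [H⁺]²/(K1K2)) = 1 / (1 + 10^+2.06 + 10^+0.26)
   = 1 / (1 + 114.82 + 1.8197) = 1/117.64 = 0.008501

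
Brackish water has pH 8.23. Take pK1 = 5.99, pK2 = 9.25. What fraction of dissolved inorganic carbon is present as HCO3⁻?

α₁ = 0.908

α₁ = 1 / (1 + [H⁺]/K1 + K2/[H⁺]) = 1 / (1 + 10^-2.24 + 10^-1.02)
   = 1 / (1 + 0.0057544 + 0.095499) = 1/1.1013 = 0.9081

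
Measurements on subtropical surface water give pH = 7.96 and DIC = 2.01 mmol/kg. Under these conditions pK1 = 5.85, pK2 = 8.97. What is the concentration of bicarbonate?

α₁ = 1 / (1 + [H⁺]/K1 + K2/[H⁺]) = 1 / (1 + 10^-2.11 + 10^-1.01)
   = 1 / (1 + 0.0077625 + 0.097724) = 1/1.1055 = 0.9046
[HCO3⁻] = α₁ × DIC = 0.9046 × 2.01 = 1.82 mmol/kg

[HCO3⁻] = 1.82 mmol/kg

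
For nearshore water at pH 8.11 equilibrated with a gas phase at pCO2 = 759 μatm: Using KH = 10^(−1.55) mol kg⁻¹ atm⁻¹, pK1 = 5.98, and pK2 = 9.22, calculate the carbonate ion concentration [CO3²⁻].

[CO3²⁻] = 0.224 mmol/kg

[CO2*] = KH · pCO2 = 10^(−1.55) × 759×10^-6 = 2.139×10^-5 mol/kg
α₀ = 1/(1 + K1/[H⁺] + K1K2/[H⁺]²) = 1/(1 + 10^+2.13 + 10^+1.02) = 0.006832
DIC = [CO2*]/α₀ = 2.139×10^-5 / 0.006832 = 3.131 mmol/kg
[CO3²⁻] = α₂·DIC; α₂ = 0.07154, so [CO3²⁻] = 0.07154 × 3.131 = 0.224 mmol/kg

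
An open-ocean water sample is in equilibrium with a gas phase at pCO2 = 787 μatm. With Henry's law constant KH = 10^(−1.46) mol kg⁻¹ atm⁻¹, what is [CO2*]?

[CO2*] = 27.3 μmol/kg

KH = 10^(−1.46) = 3.467×10^-2 mol kg⁻¹ atm⁻¹
[CO2*] = KH · pCO2 = 3.467×10^-2 × 787×10^-6 atm = 2.73×10^-5 mol/kg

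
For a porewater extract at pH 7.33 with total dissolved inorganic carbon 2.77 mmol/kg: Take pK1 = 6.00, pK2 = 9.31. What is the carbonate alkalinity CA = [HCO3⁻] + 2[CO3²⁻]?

CA = 2.67 mmol/kg

CA = [HCO3⁻] + 2[CO3²⁻] = (α₁ + 2α₂)·DIC
At pH 7.33: [H⁺]/K1 = 10^-1.33 = 0.046774, K2/[H⁺] = 10^-1.98 = 0.010471
α₁ = 1/(1 + 0.046774 + 0.010471) = 1/1.0572 = 0.9459; α₂ = α₁·K2/[H⁺] = 0.009904
α₁ + 2α₂ = 0.9657
CA = 0.9657 × 2.77 = 2.67 mmol/kg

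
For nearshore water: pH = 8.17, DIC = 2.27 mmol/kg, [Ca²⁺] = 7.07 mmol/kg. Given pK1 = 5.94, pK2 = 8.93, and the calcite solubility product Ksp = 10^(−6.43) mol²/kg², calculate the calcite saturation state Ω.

α₂ = 1 / (1 + [H⁺]/K2 + [H⁺]²/(K1K2)) = 1 / (1 + 10^+0.76 + 10^-1.47)
   = 1 / (1 + 5.7544 + 0.033884) = 1/6.7883 = 0.1473
[CO3²⁻] = α₂ × DIC = 0.1473 × 2.27 = 0.3344 mmol/kg
Ksp = 10^(−6.43) = 3.715×10^-7
Ω = [Ca²⁺][CO3²⁻]/Ksp = (7.07×10^-3)(3.344×10^-4) / 3.715×10^-7 = 6.36

Ω = 6.36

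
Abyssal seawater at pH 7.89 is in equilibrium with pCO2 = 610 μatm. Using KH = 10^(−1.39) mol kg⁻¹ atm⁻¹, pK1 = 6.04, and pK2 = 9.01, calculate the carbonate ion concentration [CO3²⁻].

[CO2*] = KH · pCO2 = 10^(−1.39) × 610×10^-6 = 2.485×10^-5 mol/kg
α₀ = 1/(1 + K1/[H⁺] + K1K2/[H⁺]²) = 1/(1 + 10^+1.85 + 10^+0.73) = 0.01296
DIC = [CO2*]/α₀ = 2.485×10^-5 / 0.01296 = 1.918 mmol/kg
[CO3²⁻] = α₂·DIC; α₂ = 0.06960, so [CO3²⁻] = 0.06960 × 1.918 = 0.133 mmol/kg

[CO3²⁻] = 0.133 mmol/kg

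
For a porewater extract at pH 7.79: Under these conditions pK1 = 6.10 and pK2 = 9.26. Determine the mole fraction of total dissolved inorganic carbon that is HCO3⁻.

α₁ = 1 / (1 + [H⁺]/K1 + K2/[H⁺]) = 1 / (1 + 10^-1.69 + 10^-1.47)
   = 1 / (1 + 0.020417 + 0.033884) = 1/1.0543 = 0.9485

α₁ = 0.948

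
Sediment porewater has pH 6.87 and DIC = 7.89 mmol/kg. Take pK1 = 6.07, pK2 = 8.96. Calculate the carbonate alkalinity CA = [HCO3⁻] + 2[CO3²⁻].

CA = 6.87 mmol/kg

CA = [HCO3⁻] + 2[CO3²⁻] = (α₁ + 2α₂)·DIC
At pH 6.87: [H⁺]/K1 = 10^-0.80 = 0.15849, K2/[H⁺] = 10^-2.09 = 0.0081283
α₁ = 1/(1 + 0.15849 + 0.0081283) = 1/1.1666 = 0.8572; α₂ = α₁·K2/[H⁺] = 0.006967
α₁ + 2α₂ = 0.8711
CA = 0.8711 × 7.89 = 6.87 mmol/kg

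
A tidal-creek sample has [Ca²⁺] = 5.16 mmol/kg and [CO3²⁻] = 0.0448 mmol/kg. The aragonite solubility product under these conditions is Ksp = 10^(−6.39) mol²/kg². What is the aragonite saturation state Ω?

Ω = 0.567

Ksp = 10^(−6.39) = 4.074×10^-7
Ω = [Ca²⁺][CO3²⁻]/Ksp = (5.16×10^-3)(0.0448×10^-3) / 4.074×10^-7 = 0.567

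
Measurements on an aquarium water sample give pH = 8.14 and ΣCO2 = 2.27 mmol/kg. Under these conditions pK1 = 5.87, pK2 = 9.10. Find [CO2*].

α₀ = 1 / (1 + K1/[H⁺] + K1K2/[H⁺]²) = 1 / (1 + 10^+2.27 + 10^+1.31)
   = 1 / (1 + 186.21 + 20.417) = 1/207.63 = 0.004816
[CO2*] = α₀ × DIC = 0.004816 × 2.27 = 0.0109 mmol/kg = 10.9 μmol/kg

[CO2*] = 10.9 μmol/kg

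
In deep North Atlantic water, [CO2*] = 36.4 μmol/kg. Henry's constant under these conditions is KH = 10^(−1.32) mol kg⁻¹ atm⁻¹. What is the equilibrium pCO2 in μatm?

KH = 10^(−1.32) = 4.786×10^-2 mol kg⁻¹ atm⁻¹
pCO2 = [CO2*]/KH = 36.4×10^-6 / 4.786×10^-2 = 7.61×10^-4 atm = 761 μatm

pCO2 = 761 μatm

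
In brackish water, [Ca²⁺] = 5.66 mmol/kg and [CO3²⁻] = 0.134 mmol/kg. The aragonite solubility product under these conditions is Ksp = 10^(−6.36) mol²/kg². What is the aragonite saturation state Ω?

Ksp = 10^(−6.36) = 4.365×10^-7
Ω = [Ca²⁺][CO3²⁻]/Ksp = (5.66×10^-3)(0.134×10^-3) / 4.365×10^-7 = 1.74

Ω = 1.74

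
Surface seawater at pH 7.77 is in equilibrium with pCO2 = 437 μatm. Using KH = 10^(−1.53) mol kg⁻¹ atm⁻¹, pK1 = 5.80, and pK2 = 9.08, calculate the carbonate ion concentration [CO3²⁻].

[CO3²⁻] = 0.0589 mmol/kg

[CO2*] = KH · pCO2 = 10^(−1.53) × 437×10^-6 = 1.290×10^-5 mol/kg
α₀ = 1/(1 + K1/[H⁺] + K1K2/[H⁺]²) = 1/(1 + 10^+1.97 + 10^+0.66) = 0.01011
DIC = [CO2*]/α₀ = 1.290×10^-5 / 0.01011 = 1.275 mmol/kg
[CO3²⁻] = α₂·DIC; α₂ = 0.04622, so [CO3²⁻] = 0.04622 × 1.275 = 0.0589 mmol/kg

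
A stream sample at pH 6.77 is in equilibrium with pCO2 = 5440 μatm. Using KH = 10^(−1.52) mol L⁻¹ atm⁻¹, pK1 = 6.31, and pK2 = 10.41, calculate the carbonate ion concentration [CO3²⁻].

[CO2*] = KH · pCO2 = 10^(−1.52) × 5440×10^-6 = 1.643×10^-4 mol/L
α₀ = 1/(1 + K1/[H⁺] + K1K2/[H⁺]²) = 1/(1 + 10^+0.46 + 10^-3.18) = 0.2574
DIC = [CO2*]/α₀ = 1.643×10^-4 / 0.2574 = 0.6382 mmol/L
[CO3²⁻] = α₂·DIC; α₂ = 0.0001701, so [CO3²⁻] = 0.0001701 × 0.6382 = 0.000109 mmol/L = 0.109 μmol/L

[CO3²⁻] = 0.109 μmol/L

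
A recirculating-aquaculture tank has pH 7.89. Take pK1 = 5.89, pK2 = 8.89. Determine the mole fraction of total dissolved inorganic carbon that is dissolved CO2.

α₀ = 1 / (1 + K1/[H⁺] + K1K2/[H⁺]²) = 1 / (1 + 10^+2.00 + 10^+1.00)
   = 1 / (1 + 100.00 + 10.000) = 1/111.00 = 0.009009

α₀ = 0.00901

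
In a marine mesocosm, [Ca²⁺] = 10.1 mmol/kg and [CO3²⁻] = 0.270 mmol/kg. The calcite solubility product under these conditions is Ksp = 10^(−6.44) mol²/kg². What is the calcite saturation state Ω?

Ksp = 10^(−6.44) = 3.631×10^-7
Ω = [Ca²⁺][CO3²⁻]/Ksp = (10.1×10^-3)(0.270×10^-3) / 3.631×10^-7 = 7.51

Ω = 7.51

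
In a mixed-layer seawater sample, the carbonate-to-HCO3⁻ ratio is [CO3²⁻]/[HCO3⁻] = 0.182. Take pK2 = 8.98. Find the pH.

From K2 = [H⁺][CO3²⁻]/[HCO3⁻]:  pH = pK2 + log₁₀([CO3²⁻]/[HCO3⁻])
log₁₀(0.182) = -0.740
pH = 8.98 + (-0.740) = 8.24

pH = 8.24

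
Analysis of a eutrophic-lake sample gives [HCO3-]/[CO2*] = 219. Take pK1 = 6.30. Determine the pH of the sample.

pH = 8.64

From K1 = [H⁺][HCO3-]/[CO2*]:  pH = pK1 + log₁₀([HCO3-]/[CO2*])
log₁₀(219) = +2.340
pH = 6.30 + (+2.340) = 8.64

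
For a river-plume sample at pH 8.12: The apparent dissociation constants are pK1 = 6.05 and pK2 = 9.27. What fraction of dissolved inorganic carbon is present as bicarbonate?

α₁ = 0.927

α₁ = 1 / (1 + [H⁺]/K1 + K2/[H⁺]) = 1 / (1 + 10^-2.07 + 10^-1.15)
   = 1 / (1 + 0.0085114 + 0.070795) = 1/1.0793 = 0.9265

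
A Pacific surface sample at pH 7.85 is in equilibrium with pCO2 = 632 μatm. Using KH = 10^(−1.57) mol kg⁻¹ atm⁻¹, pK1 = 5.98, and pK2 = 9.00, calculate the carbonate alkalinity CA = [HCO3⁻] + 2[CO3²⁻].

CA = 1.44 mmol/kg

[CO2*] = KH · pCO2 = 10^(−1.57) × 632×10^-6 = 1.701×10^-5 mol/kg
α₀ = 1/(1 + K1/[H⁺] + K1K2/[H⁺]²) = 1/(1 + 10^+1.87 + 10^+0.72) = 0.01244
DIC = [CO2*]/α₀ = 1.701×10^-5 / 0.01244 = 1.367 mmol/kg
CA = (α₁ + 2α₂)·DIC = (0.9223 + 2×0.06529) × 1.367 = 1.44 mmol/kg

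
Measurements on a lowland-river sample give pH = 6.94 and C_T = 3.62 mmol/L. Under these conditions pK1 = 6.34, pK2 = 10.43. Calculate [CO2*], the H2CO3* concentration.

α₀ = 1 / (1 + K1/[H⁺] + K1K2/[H⁺]²) = 1 / (1 + 10^+0.60 + 10^-2.89)
   = 1 / (1 + 3.9811 + 0.0012882) = 1/4.9824 = 0.2007
[CO2*] = α₀ × DIC = 0.2007 × 3.62 = 0.727 mmol/L

[CO2*] = 0.727 mmol/L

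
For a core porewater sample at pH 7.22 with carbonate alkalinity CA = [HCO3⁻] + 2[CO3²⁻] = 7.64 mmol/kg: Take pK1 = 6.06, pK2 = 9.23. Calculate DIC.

DIC = 8.09 mmol/kg

CA = [HCO3⁻] + 2[CO3²⁻] = (α₁ + 2α₂)·DIC
At pH 7.22: [H⁺]/K1 = 10^-1.16 = 0.069183, K2/[H⁺] = 10^-2.01 = 0.0097724
α₁ = 1/(1 + 0.069183 + 0.0097724) = 1/1.0790 = 0.9268; α₂ = α₁·K2/[H⁺] = 0.009057
α₁ + 2α₂ = 0.9449
DIC = CA / (α₁ + 2α₂) = 7.64 / 0.9449 = 8.09 mmol/kg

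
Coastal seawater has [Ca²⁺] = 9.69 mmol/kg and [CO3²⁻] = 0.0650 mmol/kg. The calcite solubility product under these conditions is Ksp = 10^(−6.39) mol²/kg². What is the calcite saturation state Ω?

Ksp = 10^(−6.39) = 4.074×10^-7
Ω = [Ca²⁺][CO3²⁻]/Ksp = (9.69×10^-3)(0.0650×10^-3) / 4.074×10^-7 = 1.55

Ω = 1.55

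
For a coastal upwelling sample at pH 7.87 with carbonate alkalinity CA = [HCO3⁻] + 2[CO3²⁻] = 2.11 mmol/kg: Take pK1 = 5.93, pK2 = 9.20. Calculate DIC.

DIC = 2.04 mmol/kg

CA = [HCO3⁻] + 2[CO3²⁻] = (α₁ + 2α₂)·DIC
At pH 7.87: [H⁺]/K1 = 10^-1.94 = 0.011482, K2/[H⁺] = 10^-1.33 = 0.046774
α₁ = 1/(1 + 0.011482 + 0.046774) = 1/1.0583 = 0.9450; α₂ = α₁·K2/[H⁺] = 0.04420
α₁ + 2α₂ = 1.0333
DIC = CA / (α₁ + 2α₂) = 2.11 / 1.0333 = 2.04 mmol/kg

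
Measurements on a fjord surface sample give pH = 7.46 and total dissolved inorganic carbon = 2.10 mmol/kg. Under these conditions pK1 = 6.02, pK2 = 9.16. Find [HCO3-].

α₁ = 1 / (1 + [H⁺]/K1 + K2/[H⁺]) = 1 / (1 + 10^-1.44 + 10^-1.70)
   = 1 / (1 + 0.036308 + 0.019953) = 1/1.0563 = 0.9467
[HCO3⁻] = α₁ × DIC = 0.9467 × 2.10 = 1.99 mmol/kg

[HCO3⁻] = 1.99 mmol/kg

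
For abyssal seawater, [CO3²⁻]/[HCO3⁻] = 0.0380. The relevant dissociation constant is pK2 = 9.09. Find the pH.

pH = 7.67

From K2 = [H⁺][CO3²⁻]/[HCO3⁻]:  pH = pK2 + log₁₀([CO3²⁻]/[HCO3⁻])
log₁₀(0.0380) = -1.420
pH = 9.09 + (-1.420) = 7.67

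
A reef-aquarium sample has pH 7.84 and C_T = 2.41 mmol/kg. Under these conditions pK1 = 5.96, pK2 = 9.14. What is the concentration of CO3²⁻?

[CO3²⁻] = 0.114 mmol/kg

α₂ = 1 / (1 + [H⁺]/K2 + [H⁺]²/(K1K2)) = 1 / (1 + 10^+1.30 + 10^-0.58)
   = 1 / (1 + 19.953 + 0.26303) = 1/21.216 = 0.04714
[CO3²⁻] = α₂ × DIC = 0.04714 × 2.41 = 0.114 mmol/kg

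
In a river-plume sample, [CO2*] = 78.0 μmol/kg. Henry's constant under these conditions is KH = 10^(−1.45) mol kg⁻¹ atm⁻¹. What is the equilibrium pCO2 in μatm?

KH = 10^(−1.45) = 3.548×10^-2 mol kg⁻¹ atm⁻¹
pCO2 = [CO2*]/KH = 78.0×10^-6 / 3.548×10^-2 = 2.20×10^-3 atm = 2200 μatm

pCO2 = 2200 μatm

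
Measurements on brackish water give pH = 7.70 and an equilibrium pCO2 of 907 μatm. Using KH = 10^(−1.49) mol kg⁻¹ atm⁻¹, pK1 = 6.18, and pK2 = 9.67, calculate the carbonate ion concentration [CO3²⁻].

[CO3²⁻] = 10.4 μmol/kg

[CO2*] = KH · pCO2 = 10^(−1.49) × 907×10^-6 = 2.935×10^-5 mol/kg
α₀ = 1/(1 + K1/[H⁺] + K1K2/[H⁺]²) = 1/(1 + 10^+1.52 + 10^-0.45) = 0.02901
DIC = [CO2*]/α₀ = 2.935×10^-5 / 0.02901 = 1.012 mmol/kg
[CO3²⁻] = α₂·DIC; α₂ = 0.01029, so [CO3²⁻] = 0.01029 × 1.012 = 0.0104 mmol/kg = 10.4 μmol/kg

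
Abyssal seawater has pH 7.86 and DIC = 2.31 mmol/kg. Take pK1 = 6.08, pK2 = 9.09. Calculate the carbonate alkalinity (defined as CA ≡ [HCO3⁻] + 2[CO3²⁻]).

CA = [HCO3⁻] + 2[CO3²⁻] = (α₁ + 2α₂)·DIC
At pH 7.86: [H⁺]/K1 = 10^-1.78 = 0.016596, K2/[H⁺] = 10^-1.23 = 0.058884
α₁ = 1/(1 + 0.016596 + 0.058884) = 1/1.0755 = 0.9298; α₂ = α₁·K2/[H⁺] = 0.05475
α₁ + 2α₂ = 1.0393
CA = 1.0393 × 2.31 = 2.40 mmol/kg

CA = 2.40 mmol/kg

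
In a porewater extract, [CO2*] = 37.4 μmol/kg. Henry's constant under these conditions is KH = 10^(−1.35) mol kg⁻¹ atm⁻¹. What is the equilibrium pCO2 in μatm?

pCO2 = 837 μatm

KH = 10^(−1.35) = 4.467×10^-2 mol kg⁻¹ atm⁻¹
pCO2 = [CO2*]/KH = 37.4×10^-6 / 4.467×10^-2 = 8.37×10^-4 atm = 837 μatm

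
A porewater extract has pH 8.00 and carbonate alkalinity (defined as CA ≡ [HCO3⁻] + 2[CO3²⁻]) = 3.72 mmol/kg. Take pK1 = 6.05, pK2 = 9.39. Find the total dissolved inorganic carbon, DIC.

CA = [HCO3⁻] + 2[CO3²⁻] = (α₁ + 2α₂)·DIC
At pH 8.00: [H⁺]/K1 = 10^-1.95 = 0.011220, K2/[H⁺] = 10^-1.39 = 0.040738
α₁ = 1/(1 + 0.011220 + 0.040738) = 1/1.0520 = 0.9506; α₂ = α₁·K2/[H⁺] = 0.03873
α₁ + 2α₂ = 1.0281
DIC = CA / (α₁ + 2α₂) = 3.72 / 1.0281 = 3.62 mmol/kg

DIC = 3.62 mmol/kg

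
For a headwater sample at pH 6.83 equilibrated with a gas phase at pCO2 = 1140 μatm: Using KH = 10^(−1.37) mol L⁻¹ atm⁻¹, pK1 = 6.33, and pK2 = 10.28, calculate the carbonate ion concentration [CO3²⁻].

[CO3²⁻] = 0.0546 μmol/L

[CO2*] = KH · pCO2 = 10^(−1.37) × 1140×10^-6 = 4.863×10^-5 mol/L
α₀ = 1/(1 + K1/[H⁺] + K1K2/[H⁺]²) = 1/(1 + 10^+0.50 + 10^-2.95) = 0.2402
DIC = [CO2*]/α₀ = 4.863×10^-5 / 0.2402 = 0.2025 mmol/L
[CO3²⁻] = α₂·DIC; α₂ = 0.0002695, so [CO3²⁻] = 0.0002695 × 0.2025 = 5.46×10^-5 mmol/L = 0.0546 μmol/L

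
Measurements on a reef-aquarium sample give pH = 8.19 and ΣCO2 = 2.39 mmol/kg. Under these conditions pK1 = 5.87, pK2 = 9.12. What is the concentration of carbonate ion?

[CO3²⁻] = 0.250 mmol/kg

α₂ = 1 / (1 + [H⁺]/K2 + [H⁺]²/(K1K2)) = 1 / (1 + 10^+0.93 + 10^-1.39)
   = 1 / (1 + 8.5114 + 0.040738) = 1/9.5521 = 0.1047
[CO3²⁻] = α₂ × DIC = 0.1047 × 2.39 = 0.250 mmol/kg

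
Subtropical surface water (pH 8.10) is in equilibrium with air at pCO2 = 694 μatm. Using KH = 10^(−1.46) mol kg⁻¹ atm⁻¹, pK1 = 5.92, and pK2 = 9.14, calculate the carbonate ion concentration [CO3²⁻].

[CO3²⁻] = 0.332 mmol/kg

[CO2*] = KH · pCO2 = 10^(−1.46) × 694×10^-6 = 2.406×10^-5 mol/kg
α₀ = 1/(1 + K1/[H⁺] + K1K2/[H⁺]²) = 1/(1 + 10^+2.18 + 10^+1.14) = 0.006018
DIC = [CO2*]/α₀ = 2.406×10^-5 / 0.006018 = 3.998 mmol/kg
[CO3²⁻] = α₂·DIC; α₂ = 0.08308, so [CO3²⁻] = 0.08308 × 3.998 = 0.332 mmol/kg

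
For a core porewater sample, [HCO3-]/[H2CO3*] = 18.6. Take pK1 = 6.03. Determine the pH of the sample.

From K1 = [H⁺][HCO3-]/[H2CO3*]:  pH = pK1 + log₁₀([HCO3-]/[H2CO3*])
log₁₀(18.6) = +1.270
pH = 6.03 + (+1.270) = 7.30

pH = 7.30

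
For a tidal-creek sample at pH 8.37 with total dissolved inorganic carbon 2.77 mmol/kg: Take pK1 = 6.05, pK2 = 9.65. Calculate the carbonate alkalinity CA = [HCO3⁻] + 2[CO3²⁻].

CA = 2.89 mmol/kg

CA = [HCO3⁻] + 2[CO3²⁻] = (α₁ + 2α₂)·DIC
At pH 8.37: [H⁺]/K1 = 10^-2.32 = 0.0047863, K2/[H⁺] = 10^-1.28 = 0.052481
α₁ = 1/(1 + 0.0047863 + 0.052481) = 1/1.0573 = 0.9458; α₂ = α₁·K2/[H⁺] = 0.04964
α₁ + 2α₂ = 1.0451
CA = 1.0451 × 2.77 = 2.89 mmol/kg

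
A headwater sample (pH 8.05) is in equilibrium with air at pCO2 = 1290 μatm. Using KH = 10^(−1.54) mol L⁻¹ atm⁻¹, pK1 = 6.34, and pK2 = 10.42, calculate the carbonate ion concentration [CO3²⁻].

[CO3²⁻] = 8.14 μmol/L

[CO2*] = KH · pCO2 = 10^(−1.54) × 1290×10^-6 = 3.720×10^-5 mol/L
α₀ = 1/(1 + K1/[H⁺] + K1K2/[H⁺]²) = 1/(1 + 10^+1.71 + 10^-0.66) = 0.01905
DIC = [CO2*]/α₀ = 3.720×10^-5 / 0.01905 = 1.953 mmol/L
[CO3²⁻] = α₂·DIC; α₂ = 0.004167, so [CO3²⁻] = 0.004167 × 1.953 = 0.00814 mmol/L = 8.14 μmol/L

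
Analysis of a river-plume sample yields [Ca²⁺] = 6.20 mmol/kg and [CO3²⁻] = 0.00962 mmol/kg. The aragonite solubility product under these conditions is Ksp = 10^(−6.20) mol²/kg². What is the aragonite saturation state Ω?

Ω = 0.0945

Ksp = 10^(−6.20) = 6.310×10^-7
Ω = [Ca²⁺][CO3²⁻]/Ksp = (6.20×10^-3)(0.00962×10^-3) / 6.310×10^-7 = 0.0945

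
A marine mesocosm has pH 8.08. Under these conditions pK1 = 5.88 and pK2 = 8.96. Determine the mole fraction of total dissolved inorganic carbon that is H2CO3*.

α₀ = 1 / (1 + K1/[H⁺] + K1K2/[H⁺]²) = 1 / (1 + 10^+2.20 + 10^+1.32)
   = 1 / (1 + 158.49 + 20.893) = 1/180.38 = 0.005544

α₀ = 0.00554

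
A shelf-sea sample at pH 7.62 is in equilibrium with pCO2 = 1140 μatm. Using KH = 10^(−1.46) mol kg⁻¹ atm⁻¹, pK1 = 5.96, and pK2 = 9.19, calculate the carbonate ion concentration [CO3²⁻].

[CO3²⁻] = 0.0486 mmol/kg

[CO2*] = KH · pCO2 = 10^(−1.46) × 1140×10^-6 = 3.953×10^-5 mol/kg
α₀ = 1/(1 + K1/[H⁺] + K1K2/[H⁺]²) = 1/(1 + 10^+1.66 + 10^+0.09) = 0.02086
DIC = [CO2*]/α₀ = 3.953×10^-5 / 0.02086 = 1.895 mmol/kg
[CO3²⁻] = α₂·DIC; α₂ = 0.02566, so [CO3²⁻] = 0.02566 × 1.895 = 0.0486 mmol/kg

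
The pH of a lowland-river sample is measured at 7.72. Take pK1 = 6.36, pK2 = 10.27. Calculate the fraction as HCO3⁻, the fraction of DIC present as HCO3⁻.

α₁ = 1 / (1 + [H⁺]/K1 + K2/[H⁺]) = 1 / (1 + 10^-1.36 + 10^-2.55)
   = 1 / (1 + 0.043652 + 0.0028184) = 1/1.0465 = 0.9556

α₁ = 0.956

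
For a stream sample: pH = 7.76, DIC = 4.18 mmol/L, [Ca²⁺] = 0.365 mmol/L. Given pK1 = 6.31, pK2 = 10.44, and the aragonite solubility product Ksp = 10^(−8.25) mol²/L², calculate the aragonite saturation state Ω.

α₂ = 1 / (1 + [H⁺]/K2 + [H⁺]²/(K1K2)) = 1 / (1 + 10^+2.68 + 10^+1.23)
   = 1 / (1 + 478.63 + 16.982) = 1/496.61 = 0.002014
[CO3²⁻] = α₂ × DIC = 0.002014 × 4.18 = 0.008417 mmol/L = 8.417 μmol/L
Ksp = 10^(−8.25) = 5.623×10^-9
Ω = [Ca²⁺][CO3²⁻]/Ksp = (0.365×10^-3)(8.417×10^-6) / 5.623×10^-9 = 0.546

Ω = 0.546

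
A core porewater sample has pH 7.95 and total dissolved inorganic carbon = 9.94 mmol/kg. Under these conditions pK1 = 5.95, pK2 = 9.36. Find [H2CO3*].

[CO2*] = 0.0948 mmol/kg

α₀ = 1 / (1 + K1/[H⁺] + K1K2/[H⁺]²) = 1 / (1 + 10^+2.00 + 10^+0.59)
   = 1 / (1 + 100.00 + 3.8905) = 1/104.89 = 0.009534
[CO2*] = α₀ × DIC = 0.009534 × 9.94 = 0.0948 mmol/kg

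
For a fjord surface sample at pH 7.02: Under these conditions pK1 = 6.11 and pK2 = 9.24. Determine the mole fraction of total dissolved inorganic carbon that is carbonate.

α₂ = 0.00534

α₂ = 1 / (1 + [H⁺]/K2 + [H⁺]²/(K1K2)) = 1 / (1 + 10^+2.22 + 10^+1.31)
   = 1 / (1 + 165.96 + 20.417) = 1/187.38 = 0.005337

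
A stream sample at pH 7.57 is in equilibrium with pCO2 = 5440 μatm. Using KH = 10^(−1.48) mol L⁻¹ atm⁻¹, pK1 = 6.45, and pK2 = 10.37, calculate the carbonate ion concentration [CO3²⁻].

[CO3²⁻] = 3.76 μmol/L

[CO2*] = KH · pCO2 = 10^(−1.48) × 5440×10^-6 = 1.801×10^-4 mol/L
α₀ = 1/(1 + K1/[H⁺] + K1K2/[H⁺]²) = 1/(1 + 10^+1.12 + 10^-1.68) = 0.07041
DIC = [CO2*]/α₀ = 1.801×10^-4 / 0.07041 = 2.559 mmol/L
[CO3²⁻] = α₂·DIC; α₂ = 0.001471, so [CO3²⁻] = 0.001471 × 2.559 = 0.00376 mmol/L = 3.76 μmol/L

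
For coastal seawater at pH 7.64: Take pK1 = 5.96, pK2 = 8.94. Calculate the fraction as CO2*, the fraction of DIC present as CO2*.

α₀ = 1 / (1 + K1/[H⁺] + K1K2/[H⁺]²) = 1 / (1 + 10^+1.68 + 10^+0.38)
   = 1 / (1 + 47.863 + 2.3988) = 1/51.262 = 0.01951

α₀ = 0.0195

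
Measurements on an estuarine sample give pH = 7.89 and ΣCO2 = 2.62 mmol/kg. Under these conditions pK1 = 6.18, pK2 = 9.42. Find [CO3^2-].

α₂ = 1 / (1 + [H⁺]/K2 + [H⁺]²/(K1K2)) = 1 / (1 + 10^+1.53 + 10^-0.18)
   = 1 / (1 + 33.884 + 0.66069) = 1/35.545 = 0.02813
[CO3²⁻] = α₂ × DIC = 0.02813 × 2.62 = 0.0737 mmol/kg

[CO3²⁻] = 0.0737 mmol/kg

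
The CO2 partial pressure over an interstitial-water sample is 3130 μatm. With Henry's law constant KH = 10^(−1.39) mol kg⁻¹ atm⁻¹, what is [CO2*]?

KH = 10^(−1.39) = 4.074×10^-2 mol kg⁻¹ atm⁻¹
[CO2*] = KH · pCO2 = 4.074×10^-2 × 3130×10^-6 atm = 1.28×10^-4 mol/kg

[CO2*] = 128 μmol/kg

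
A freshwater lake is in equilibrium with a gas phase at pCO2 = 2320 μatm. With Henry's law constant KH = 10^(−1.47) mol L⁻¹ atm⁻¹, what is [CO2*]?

[CO2*] = 78.6 μmol/L

KH = 10^(−1.47) = 3.388×10^-2 mol L⁻¹ atm⁻¹
[CO2*] = KH · pCO2 = 3.388×10^-2 × 2320×10^-6 atm = 7.86×10^-5 mol/L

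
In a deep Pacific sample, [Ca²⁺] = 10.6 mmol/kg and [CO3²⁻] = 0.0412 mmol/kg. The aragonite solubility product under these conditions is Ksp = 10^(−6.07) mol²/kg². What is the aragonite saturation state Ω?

Ω = 0.513

Ksp = 10^(−6.07) = 8.511×10^-7
Ω = [Ca²⁺][CO3²⁻]/Ksp = (10.6×10^-3)(0.0412×10^-3) / 8.511×10^-7 = 0.513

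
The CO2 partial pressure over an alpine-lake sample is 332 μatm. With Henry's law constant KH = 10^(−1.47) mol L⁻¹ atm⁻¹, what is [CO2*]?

[CO2*] = 11.2 μmol/L

KH = 10^(−1.47) = 3.388×10^-2 mol L⁻¹ atm⁻¹
[CO2*] = KH · pCO2 = 3.388×10^-2 × 332×10^-6 atm = 1.12×10^-5 mol/L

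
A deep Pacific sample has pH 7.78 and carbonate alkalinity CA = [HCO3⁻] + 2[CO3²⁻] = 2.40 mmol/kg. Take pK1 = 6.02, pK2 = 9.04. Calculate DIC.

DIC = 2.32 mmol/kg

CA = [HCO3⁻] + 2[CO3²⁻] = (α₁ + 2α₂)·DIC
At pH 7.78: [H⁺]/K1 = 10^-1.76 = 0.017378, K2/[H⁺] = 10^-1.26 = 0.054954
α₁ = 1/(1 + 0.017378 + 0.054954) = 1/1.0723 = 0.9325; α₂ = α₁·K2/[H⁺] = 0.05125
α₁ + 2α₂ = 1.0350
DIC = CA / (α₁ + 2α₂) = 2.40 / 1.0350 = 2.32 mmol/kg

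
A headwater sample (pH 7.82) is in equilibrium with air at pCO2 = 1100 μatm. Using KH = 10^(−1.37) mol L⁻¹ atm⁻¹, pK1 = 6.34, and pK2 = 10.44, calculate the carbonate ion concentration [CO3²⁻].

[CO3²⁻] = 3.40 μmol/L

[CO2*] = KH · pCO2 = 10^(−1.37) × 1100×10^-6 = 4.692×10^-5 mol/L
α₀ = 1/(1 + K1/[H⁺] + K1K2/[H⁺]²) = 1/(1 + 10^+1.48 + 10^-1.14) = 0.03198
DIC = [CO2*]/α₀ = 4.692×10^-5 / 0.03198 = 1.467 mmol/L
[CO3²⁻] = α₂·DIC; α₂ = 0.002317, so [CO3²⁻] = 0.002317 × 1.467 = 0.00340 mmol/L = 3.40 μmol/L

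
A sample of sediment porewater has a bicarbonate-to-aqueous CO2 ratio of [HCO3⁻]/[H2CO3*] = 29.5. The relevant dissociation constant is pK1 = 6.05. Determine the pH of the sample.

pH = 7.52

From K1 = [H⁺][HCO3⁻]/[H2CO3*]:  pH = pK1 + log₁₀([HCO3⁻]/[H2CO3*])
log₁₀(29.5) = +1.470
pH = 6.05 + (+1.470) = 7.52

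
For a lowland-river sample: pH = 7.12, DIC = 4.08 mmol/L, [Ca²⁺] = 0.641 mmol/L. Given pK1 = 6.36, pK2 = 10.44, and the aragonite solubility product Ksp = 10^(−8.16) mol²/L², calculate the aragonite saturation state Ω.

Ω = 0.154

α₂ = 1 / (1 + [H⁺]/K2 + [H⁺]²/(K1K2)) = 1 / (1 + 10^+3.32 + 10^+2.56)
   = 1 / (1 + 2089.3 + 363.08) = 1/2453.4 = 0.0004076
[CO3²⁻] = α₂ × DIC = 0.0004076 × 4.08 = 0.001663 mmol/L = 1.663 μmol/L
Ksp = 10^(−8.16) = 6.918×10^-9
Ω = [Ca²⁺][CO3²⁻]/Ksp = (0.641×10^-3)(1.663×10^-6) / 6.918×10^-9 = 0.154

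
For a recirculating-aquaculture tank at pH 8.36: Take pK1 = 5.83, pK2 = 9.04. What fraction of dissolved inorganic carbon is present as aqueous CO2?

α₀ = 1 / (1 + K1/[H⁺] + K1K2/[H⁺]²) = 1 / (1 + 10^+2.53 + 10^+1.85)
   = 1 / (1 + 338.84 + 70.795) = 1/410.64 = 0.002435

α₀ = 0.00244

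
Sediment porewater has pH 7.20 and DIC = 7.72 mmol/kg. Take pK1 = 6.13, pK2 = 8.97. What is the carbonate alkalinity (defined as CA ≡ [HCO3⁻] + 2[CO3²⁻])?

CA = [HCO3⁻] + 2[CO3²⁻] = (α₁ + 2α₂)·DIC
At pH 7.20: [H⁺]/K1 = 10^-1.07 = 0.085114, K2/[H⁺] = 10^-1.77 = 0.016982
α₁ = 1/(1 + 0.085114 + 0.016982) = 1/1.1021 = 0.9074; α₂ = α₁·K2/[H⁺] = 0.01541
α₁ + 2α₂ = 0.9382
CA = 0.9382 × 7.72 = 7.24 mmol/kg

CA = 7.24 mmol/kg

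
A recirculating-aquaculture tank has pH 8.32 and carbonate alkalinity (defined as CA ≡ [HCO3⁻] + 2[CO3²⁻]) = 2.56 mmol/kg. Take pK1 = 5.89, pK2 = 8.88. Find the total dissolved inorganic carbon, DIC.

CA = [HCO3⁻] + 2[CO3²⁻] = (α₁ + 2α₂)·DIC
At pH 8.32: [H⁺]/K1 = 10^-2.43 = 0.0037154, K2/[H⁺] = 10^-0.56 = 0.27542
α₁ = 1/(1 + 0.0037154 + 0.27542) = 1/1.2791 = 0.7818; α₂ = α₁·K2/[H⁺] = 0.2153
α₁ + 2α₂ = 1.2124
DIC = CA / (α₁ + 2α₂) = 2.56 / 1.2124 = 2.11 mmol/kg

DIC = 2.11 mmol/kg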